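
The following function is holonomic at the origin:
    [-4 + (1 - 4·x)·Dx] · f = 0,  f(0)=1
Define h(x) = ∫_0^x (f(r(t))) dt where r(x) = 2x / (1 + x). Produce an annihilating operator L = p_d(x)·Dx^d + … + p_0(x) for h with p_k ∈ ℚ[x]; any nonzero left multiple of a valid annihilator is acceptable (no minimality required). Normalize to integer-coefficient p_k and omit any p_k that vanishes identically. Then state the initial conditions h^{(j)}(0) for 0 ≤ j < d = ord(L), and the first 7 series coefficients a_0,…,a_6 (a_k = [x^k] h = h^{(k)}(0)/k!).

L = 8·Dx + (-1 + 6·x + 7·x^2)·Dx^2  (order 2).
h: a_k = 0, 1, 4, 56/3, 98, 2744/5, 9604/3, …
ICs: h(0) = 0, h′(0) = 1.

f: a_k = 1, 4, 16, 64, 256, 1024, 4096, …
Change of var in L_f (x↦r) gives L₀.
Integrate: L := L₀·Dx.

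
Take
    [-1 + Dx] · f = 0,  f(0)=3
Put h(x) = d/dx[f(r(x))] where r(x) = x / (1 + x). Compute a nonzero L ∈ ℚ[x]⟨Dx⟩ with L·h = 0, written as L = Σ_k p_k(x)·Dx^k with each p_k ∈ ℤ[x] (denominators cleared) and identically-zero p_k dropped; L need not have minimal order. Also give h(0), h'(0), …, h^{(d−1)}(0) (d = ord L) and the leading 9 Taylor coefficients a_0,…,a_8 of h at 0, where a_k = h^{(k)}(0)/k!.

L = (-1 - 2·x) + (-1 - 2·x - x^2)·Dx  (order 1).
h: a_k = 3, -3, 3/2, 1/2, -19/8, 151/40, -1091/240, 7841/1680, -56519/13440, …
ICs: h(0) = 3.

f: a_k = 3, 3, 3/2, 1/2, 1/8, 1/40, 1/240, 1/1680, 1/13440, …
f∘r: x↦r, Dx↦Dx/r' in L_f ⇒ L₀.
h₀' ⇒ L via d/dx closure of L₀.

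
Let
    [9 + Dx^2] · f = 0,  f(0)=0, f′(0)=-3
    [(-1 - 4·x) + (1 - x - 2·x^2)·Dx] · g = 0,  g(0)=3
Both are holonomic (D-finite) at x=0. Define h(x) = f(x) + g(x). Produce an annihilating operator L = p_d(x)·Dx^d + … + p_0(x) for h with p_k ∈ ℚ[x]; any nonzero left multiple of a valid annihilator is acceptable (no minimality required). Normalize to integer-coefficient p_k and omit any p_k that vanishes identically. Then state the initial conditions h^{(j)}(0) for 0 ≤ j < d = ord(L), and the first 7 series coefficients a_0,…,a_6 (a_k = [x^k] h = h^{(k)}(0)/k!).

L = (-117 - 486·x - 135·x^2 - 360·x^3 - 540·x^4 - 432·x^5) + (45 - 63·x - 81·x^2 + 153·x^3 + 18·x^4 - 324·x^5 - 216·x^6)·Dx + (-13 - 54·x - 15·x^2 - 40·x^3 - 60·x^4 - 48·x^5)·Dx^2 + (5 - 7·x - 9·x^2 + 17·x^3 + 2·x^4 - 36·x^5 - 24·x^6)·Dx^3  (order 3).
h: a_k = 3, 0, 9, 39/2, 33, 2439/40, 129, …
ICs: h(0) = 3, h′(0) = 0, h′′(0) = 18.

f: a_k = 0, -3, 0, 9/2, 0, -81/40, 0, …
g: a_k = 3, 3, 9, 15, 33, 63, 129, …
L₀ := lclm(L_f,L_g); ord L₀ ≤ 2+1.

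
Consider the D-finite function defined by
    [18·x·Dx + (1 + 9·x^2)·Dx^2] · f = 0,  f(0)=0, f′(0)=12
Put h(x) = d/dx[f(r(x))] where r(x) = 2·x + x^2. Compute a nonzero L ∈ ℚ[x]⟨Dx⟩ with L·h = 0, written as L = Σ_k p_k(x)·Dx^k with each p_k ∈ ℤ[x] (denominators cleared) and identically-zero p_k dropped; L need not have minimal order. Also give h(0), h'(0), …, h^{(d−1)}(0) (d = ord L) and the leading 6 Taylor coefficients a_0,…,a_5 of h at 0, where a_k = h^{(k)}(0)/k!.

f: a_k = 0, 12, 0, -36, 0, 972/5, …
Substitute x→r, Dx→(1/r')Dx; clear ⇒ L₀.
Derive L from L₀ (diff closure).
L = (-1 + 72·x + 144·x^2 + 108·x^3 + 27·x^4) + (1 + x + 36·x^2 + 72·x^3 + 45·x^4 + 9·x^5)·Dx  (order 1).
h: a_k = 24, 24, -864, -1728, 30024, 93096, …
ICs: h(0) = 24.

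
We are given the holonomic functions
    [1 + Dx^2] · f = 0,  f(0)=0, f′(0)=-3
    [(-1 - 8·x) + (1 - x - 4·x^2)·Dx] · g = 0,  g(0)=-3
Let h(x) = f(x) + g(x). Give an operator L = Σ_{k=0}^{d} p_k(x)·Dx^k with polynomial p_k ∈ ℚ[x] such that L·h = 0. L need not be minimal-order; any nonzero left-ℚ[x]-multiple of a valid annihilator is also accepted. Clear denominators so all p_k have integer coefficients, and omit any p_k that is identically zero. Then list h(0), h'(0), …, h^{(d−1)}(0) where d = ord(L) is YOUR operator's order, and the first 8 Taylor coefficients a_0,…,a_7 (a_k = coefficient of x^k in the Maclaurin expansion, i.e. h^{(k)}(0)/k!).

L = (-55 - 486·x - 553·x^2 - 1488·x^3 - 80·x^4 - 128·x^5) + (11 + 11·x + 23·x^2 - 169·x^3 - 348·x^4 - 48·x^5 - 64·x^6)·Dx + (-55 - 486·x - 553·x^2 - 1488·x^3 - 80·x^4 - 128·x^5)·Dx^2 + (11 + 11·x + 23·x^2 - 169·x^3 - 348·x^4 - 48·x^5 - 64·x^6)·Dx^3  (order 3).
h: a_k = -3, -6, -15, -53/2, -87, -7801/40, -543, -2222639/1680, …
ICs: h(0) = -3, h′(0) = -6, h′′(0) = -30.

f: a_k = 0, -3, 0, 1/2, 0, -1/40, 0, 1/1680, …
g: a_k = -3, -3, -15, -27, -87, -195, -543, -1323, …
L₀ := lclm(L_f,L_g); ord L₀ ≤ 2+1.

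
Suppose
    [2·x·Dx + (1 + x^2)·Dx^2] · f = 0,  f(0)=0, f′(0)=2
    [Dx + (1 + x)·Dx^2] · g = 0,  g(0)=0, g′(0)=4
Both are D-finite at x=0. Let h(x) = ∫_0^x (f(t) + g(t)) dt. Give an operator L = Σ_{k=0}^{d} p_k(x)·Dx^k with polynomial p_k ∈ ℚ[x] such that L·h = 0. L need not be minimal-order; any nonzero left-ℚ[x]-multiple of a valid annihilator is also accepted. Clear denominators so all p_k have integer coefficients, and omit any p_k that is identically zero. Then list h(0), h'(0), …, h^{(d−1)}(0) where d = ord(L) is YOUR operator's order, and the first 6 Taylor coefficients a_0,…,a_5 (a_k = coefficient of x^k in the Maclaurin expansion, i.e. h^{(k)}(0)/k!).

L = (-2 - 6·x + 6·x^2 + 2·x^3)·Dx^2 + (-4 - 4·x + 12·x^3 + 4·x^4)·Dx^3 + (-1 + x + 2·x^2 + 2·x^3 + 3·x^4 + x^5)·Dx^4  (order 4).
h: a_k = 0, 0, 3, -2/3, 1/6, -1/5, …
ICs: h(0) = 0, h′(0) = 0, h′′(0) = 6, h′′′(0) = -4.

f: a_k = 0, 2, 0, -2/3, 0, 2/5, …
g: a_k = 0, 4, -2, 4/3, -1, 4/5, …
h₀=f+g: left-lcm gives L₀, ord ≤ 4.
h=∫₀ˣh₀: take L = L₀·Dx.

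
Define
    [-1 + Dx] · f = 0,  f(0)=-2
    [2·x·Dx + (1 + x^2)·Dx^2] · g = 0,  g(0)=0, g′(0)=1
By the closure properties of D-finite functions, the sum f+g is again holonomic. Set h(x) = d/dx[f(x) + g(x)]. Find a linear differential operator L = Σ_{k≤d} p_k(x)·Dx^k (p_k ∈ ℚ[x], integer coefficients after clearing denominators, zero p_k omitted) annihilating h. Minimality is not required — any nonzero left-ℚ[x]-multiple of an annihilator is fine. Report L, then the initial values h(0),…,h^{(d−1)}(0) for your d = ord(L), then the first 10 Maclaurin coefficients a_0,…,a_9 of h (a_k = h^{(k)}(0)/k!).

f: a_k = -2, -2, -1, -1/3, -1/12, -1/60, -1/360, -1/2520, -1/20160, -1/181440, …
g: a_k = 0, 1, 0, -1/3, 0, 1/5, 0, -1/7, 0, 1/9, …
Sum ⇒ L₀ = lclm(L_f,L_g) in ℚ(x)⟨Dx⟩.
h=h₀': d/dx-closure on L₀ ⇒ L.
L = (2 - 4·x - 2·x^2) + (-3 + 3·x + x^2 - x^3)·Dx + (1 + x + x^2 + x^3)·Dx^2  (order 2).
h: a_k = -1, -2, -2, -1/3, 11/12, -1/60, -361/360, -1/2520, 20159/20160, -1/181440, …
ICs: h(0) = -1, h′(0) = -2.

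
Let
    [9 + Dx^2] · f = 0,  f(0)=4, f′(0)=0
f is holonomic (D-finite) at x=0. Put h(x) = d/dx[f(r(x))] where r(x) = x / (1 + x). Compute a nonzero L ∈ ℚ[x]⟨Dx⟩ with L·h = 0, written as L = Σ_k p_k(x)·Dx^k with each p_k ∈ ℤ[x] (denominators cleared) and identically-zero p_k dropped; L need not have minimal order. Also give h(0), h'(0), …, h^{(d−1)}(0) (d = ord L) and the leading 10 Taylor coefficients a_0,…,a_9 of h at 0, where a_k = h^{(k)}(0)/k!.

f: a_k = 4, 0, -18, 0, 27/2, 0, -81/20, 0, 729/1120, 0, …
h₀=f(r): pull back L_f along r ⇒ L₀.
h₀' ⇒ L via d/dx closure of L₀.
L = (15 + 12·x + 6·x^2) + (6 + 18·x + 18·x^2 + 6·x^3)·Dx + (1 + 4·x + 6·x^2 + 4·x^3 + x^4)·Dx^2  (order 2).
h: a_k = 0, -36, 108, -162, 90, 2457/10, -9639/10, 293553/140, -491913/140, 5432751/1120, …
ICs: h(0) = 0, h′(0) = -36.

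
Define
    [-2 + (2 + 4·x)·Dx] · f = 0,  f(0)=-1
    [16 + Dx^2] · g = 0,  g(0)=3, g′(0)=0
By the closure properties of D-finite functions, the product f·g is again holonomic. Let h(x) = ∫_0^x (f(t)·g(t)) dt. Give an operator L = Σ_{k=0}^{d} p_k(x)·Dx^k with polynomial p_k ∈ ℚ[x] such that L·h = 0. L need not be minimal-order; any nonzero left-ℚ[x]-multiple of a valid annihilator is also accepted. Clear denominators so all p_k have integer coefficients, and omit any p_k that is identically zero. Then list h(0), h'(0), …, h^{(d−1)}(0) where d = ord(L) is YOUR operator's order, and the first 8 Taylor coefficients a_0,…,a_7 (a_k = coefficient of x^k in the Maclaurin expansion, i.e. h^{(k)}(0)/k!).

f: a_k = -1, -1, 1/2, -1/2, 5/8, -7/8, 21/16, -33/16, …
g: a_k = 3, 0, -24, 0, 32, 0, -256/15, 0, …
Sym-product of L_f,L_g gives L₀ (≤ ord 2).
∫: right-multiply L₀ by Dx.
L = (19 + 64·x + 64·x^2)·Dx + (-2 - 4·x)·Dx^2 + (1 + 4·x + 4·x^2)·Dx^3  (order 3).
h: a_k = 0, -3, -3/2, 17/2, 45/8, -337/40, -181/48, 5281/1680, …
ICs: h(0) = 0, h′(0) = -3, h′′(0) = -3.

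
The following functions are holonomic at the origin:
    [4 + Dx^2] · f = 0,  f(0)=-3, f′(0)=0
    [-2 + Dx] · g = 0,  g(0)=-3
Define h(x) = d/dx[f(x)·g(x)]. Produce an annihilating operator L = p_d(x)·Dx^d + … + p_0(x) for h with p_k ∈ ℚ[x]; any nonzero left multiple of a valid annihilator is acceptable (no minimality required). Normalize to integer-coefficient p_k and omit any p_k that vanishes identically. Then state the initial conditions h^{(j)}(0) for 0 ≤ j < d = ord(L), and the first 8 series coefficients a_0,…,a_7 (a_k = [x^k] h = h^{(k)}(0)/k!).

L = 8 - 4·Dx + Dx^2  (order 2).
h: a_k = 18, 0, -72, -96, -48, 0, 64/5, 256/35, …
ICs: h(0) = 18, h′(0) = 0.

f: a_k = -3, 0, 6, 0, -2, 0, 4/15, 0, …
g: a_k = -3, -6, -6, -4, -2, -4/5, -4/15, -8/105, …
f·g: L₀ = L_f ⊗_s L_g, ord ≤ 2·1.
Derive L from L₀ (diff closure).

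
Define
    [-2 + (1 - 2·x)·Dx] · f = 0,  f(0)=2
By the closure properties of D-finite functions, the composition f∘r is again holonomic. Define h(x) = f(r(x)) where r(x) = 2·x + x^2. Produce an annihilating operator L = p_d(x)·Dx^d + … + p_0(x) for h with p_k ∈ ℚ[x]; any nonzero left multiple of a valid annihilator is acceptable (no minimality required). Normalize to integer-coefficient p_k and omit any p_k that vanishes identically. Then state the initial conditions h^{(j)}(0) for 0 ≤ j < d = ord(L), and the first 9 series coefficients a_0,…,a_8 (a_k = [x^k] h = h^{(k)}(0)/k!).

L = (4 + 4·x) + (-1 + 4·x + 2·x^2)·Dx  (order 1).
h: a_k = 2, 8, 36, 160, 712, 3168, 14096, 62720, 279072, …
ICs: h(0) = 2.

f: a_k = 2, 4, 8, 16, 32, 64, 128, 256, 512, …
L₀ from L_f via x↦r, Dx↦r'^{-1}Dx.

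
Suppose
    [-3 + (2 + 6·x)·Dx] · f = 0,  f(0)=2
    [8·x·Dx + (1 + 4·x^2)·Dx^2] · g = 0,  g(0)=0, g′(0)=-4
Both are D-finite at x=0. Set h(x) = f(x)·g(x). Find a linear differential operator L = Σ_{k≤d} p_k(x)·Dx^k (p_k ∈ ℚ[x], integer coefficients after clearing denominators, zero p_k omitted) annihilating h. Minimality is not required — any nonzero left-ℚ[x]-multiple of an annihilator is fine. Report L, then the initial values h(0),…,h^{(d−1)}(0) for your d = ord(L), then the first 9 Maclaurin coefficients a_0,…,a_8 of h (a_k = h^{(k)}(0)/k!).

L = (27 - 48·x - 36·x^2) + (-12 - 4·x + 144·x^2 + 144·x^3)·Dx + (4 + 24·x + 52·x^2 + 96·x^3 + 144·x^4)·Dx^2  (order 2).
h: a_k = 0, -8, -12, 59/3, 5/2, -983/80, -11769/160, 841319/4480, -1294977/8960, …
ICs: h(0) = 0, h′(0) = -8.

f: a_k = 2, 3, -9/4, 27/8, -405/64, 1701/128, -15309/512, 72171/1024, -2814669/16384, …
g: a_k = 0, -4, 0, 16/3, 0, -64/5, 0, 256/7, 0, …
f·g: L₀ = L_f ⊗_s L_g, ord ≤ 1·2.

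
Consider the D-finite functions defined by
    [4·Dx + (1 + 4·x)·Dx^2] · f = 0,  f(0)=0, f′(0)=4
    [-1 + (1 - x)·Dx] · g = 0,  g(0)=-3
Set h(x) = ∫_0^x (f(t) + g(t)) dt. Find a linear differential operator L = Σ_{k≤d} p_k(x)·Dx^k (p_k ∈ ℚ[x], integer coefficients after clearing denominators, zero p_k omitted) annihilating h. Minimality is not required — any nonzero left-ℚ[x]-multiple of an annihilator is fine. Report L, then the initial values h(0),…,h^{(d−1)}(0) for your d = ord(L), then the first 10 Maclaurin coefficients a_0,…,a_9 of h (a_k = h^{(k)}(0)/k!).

f: a_k = 0, 4, -8, 64/3, -64, 1024/5, -2048/3, 16384/7, -8192, 262144/9, …
g: a_k = -3, -3, -3, -3, -3, -3, -3, -3, -3, -3, …
h₀=f+g: left-lcm gives L₀, ord ≤ 3.
h=∫h₀ ⇒ L = L₀·Dx.
L = (-44 - 16·x)·Dx^2 + (13 - 56·x - 32·x^2)·Dx^3 + (3 + 11·x - 6·x^2 - 8·x^3)·Dx^4  (order 4).
h: a_k = 0, -3, 1/2, -11/3, 55/12, -67/5, 1009/30, -2057/21, 16363/56, -8195/9, …
ICs: h(0) = 0, h′(0) = -3, h′′(0) = 1, h′′′(0) = -22.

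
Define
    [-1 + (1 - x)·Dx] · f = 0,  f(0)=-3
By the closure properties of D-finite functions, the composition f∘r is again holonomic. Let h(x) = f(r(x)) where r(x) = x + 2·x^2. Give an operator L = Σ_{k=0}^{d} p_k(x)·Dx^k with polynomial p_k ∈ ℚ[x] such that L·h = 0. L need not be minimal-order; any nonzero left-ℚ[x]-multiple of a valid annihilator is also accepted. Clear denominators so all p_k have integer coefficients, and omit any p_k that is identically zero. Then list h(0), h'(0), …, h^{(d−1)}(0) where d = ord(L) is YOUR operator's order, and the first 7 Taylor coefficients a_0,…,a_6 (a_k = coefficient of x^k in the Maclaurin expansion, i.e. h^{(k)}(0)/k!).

L = (1 + 4·x) + (-1 + x + 2·x^2)·Dx  (order 1).
h: a_k = -3, -3, -9, -15, -33, -63, -129, …
ICs: h(0) = -3.

f: a_k = -3, -3, -3, -3, -3, -3, -3, …
Change of var in L_f (x↦r) gives L₀.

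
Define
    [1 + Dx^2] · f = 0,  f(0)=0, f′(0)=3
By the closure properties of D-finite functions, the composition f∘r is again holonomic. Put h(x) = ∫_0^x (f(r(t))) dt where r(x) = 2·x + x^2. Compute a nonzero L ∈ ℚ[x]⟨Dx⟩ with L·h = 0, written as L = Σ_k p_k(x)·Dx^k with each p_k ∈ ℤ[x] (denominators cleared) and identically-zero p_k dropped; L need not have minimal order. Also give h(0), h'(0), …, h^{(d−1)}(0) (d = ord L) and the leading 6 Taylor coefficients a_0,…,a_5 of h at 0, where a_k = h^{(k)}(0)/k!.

L = (4 + 12·x + 12·x^2 + 4·x^3)·Dx - Dx^2 + (1 + x)·Dx^3  (order 3).
h: a_k = 0, 0, 3, 1, -1, -6/5, …
ICs: h(0) = 0, h′(0) = 0, h′′(0) = 6.

f: a_k = 0, 3, 0, -1/2, 0, 1/40, …
L₀ from L_f via x↦r, Dx↦r'^{-1}Dx.
Integrate: L := L₀·Dx.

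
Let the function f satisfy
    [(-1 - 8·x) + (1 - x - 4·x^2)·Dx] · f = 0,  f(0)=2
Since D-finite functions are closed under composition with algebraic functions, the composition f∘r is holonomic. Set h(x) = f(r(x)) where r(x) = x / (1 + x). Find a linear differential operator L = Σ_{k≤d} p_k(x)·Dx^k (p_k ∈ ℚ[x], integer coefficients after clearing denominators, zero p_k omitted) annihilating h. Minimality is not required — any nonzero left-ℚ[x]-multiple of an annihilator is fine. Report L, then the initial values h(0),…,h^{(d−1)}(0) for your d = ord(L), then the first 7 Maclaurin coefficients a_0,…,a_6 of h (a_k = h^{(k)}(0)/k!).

f: a_k = 2, 2, 10, 18, 58, 130, 362, …
Change of var in L_f (x↦r) gives L₀.
L = (1 + 9·x) + (-1 - 2·x + 3·x^2 + 4·x^3)·Dx  (order 1).
h: a_k = 2, 2, 8, 0, 32, -32, 160, …
ICs: h(0) = 2.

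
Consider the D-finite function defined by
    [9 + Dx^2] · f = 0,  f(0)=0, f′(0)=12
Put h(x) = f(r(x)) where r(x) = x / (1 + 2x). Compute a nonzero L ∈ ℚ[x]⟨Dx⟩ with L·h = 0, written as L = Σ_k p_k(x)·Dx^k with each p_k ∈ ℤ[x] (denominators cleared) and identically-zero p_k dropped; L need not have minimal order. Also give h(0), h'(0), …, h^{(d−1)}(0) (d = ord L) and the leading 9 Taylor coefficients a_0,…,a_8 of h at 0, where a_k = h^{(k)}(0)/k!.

L = 9 + (4 + 24·x + 48·x^2 + 32·x^3)·Dx + (1 + 8·x + 24·x^2 + 32·x^3 + 16·x^4)·Dx^2  (order 2).
h: a_k = 0, 12, -24, 30, 12, -2319/10, 975, -429483/140, 83163/10, …
ICs: h(0) = 0, h′(0) = 12.

f: a_k = 0, 12, 0, -18, 0, 81/10, 0, -243/140, 0, …
L₀ from L_f via x↦r, Dx↦r'^{-1}Dx.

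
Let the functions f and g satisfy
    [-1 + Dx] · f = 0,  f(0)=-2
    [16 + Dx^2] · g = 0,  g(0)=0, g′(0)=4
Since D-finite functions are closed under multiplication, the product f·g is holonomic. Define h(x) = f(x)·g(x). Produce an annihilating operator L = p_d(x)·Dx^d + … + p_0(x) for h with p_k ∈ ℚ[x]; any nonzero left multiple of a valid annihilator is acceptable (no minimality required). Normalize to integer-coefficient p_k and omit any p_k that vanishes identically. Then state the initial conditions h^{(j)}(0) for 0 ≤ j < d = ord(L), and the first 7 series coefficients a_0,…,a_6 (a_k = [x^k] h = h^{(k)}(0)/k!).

f: a_k = -2, -2, -1, -1/3, -1/12, -1/60, -1/360, …
g: a_k = 0, 4, 0, -32/3, 0, 128/15, 0, …
L₀ := L_f ⊗_s L_g (sym. prod.), ord ≤ 2.
L = 17 - 2·Dx + Dx^2  (order 2).
h: a_k = 0, -8, -8, 52/3, 20, -101/15, -611/45, …
ICs: h(0) = 0, h′(0) = -8.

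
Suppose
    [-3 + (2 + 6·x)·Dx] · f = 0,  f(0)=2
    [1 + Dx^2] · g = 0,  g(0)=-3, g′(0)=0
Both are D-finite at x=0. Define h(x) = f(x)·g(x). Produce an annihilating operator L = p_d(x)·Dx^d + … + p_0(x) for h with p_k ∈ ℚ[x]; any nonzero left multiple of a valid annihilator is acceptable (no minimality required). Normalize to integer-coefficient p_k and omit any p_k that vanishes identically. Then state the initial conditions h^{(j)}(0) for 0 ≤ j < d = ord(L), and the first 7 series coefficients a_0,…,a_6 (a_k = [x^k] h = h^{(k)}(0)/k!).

f: a_k = 2, 3, -9/4, 27/8, -405/64, 1701/128, -15309/512, …
g: a_k = -3, 0, 3/2, 0, -1/8, 0, 1/240, …
f·g: L₀ = L_f ⊗_s L_g, ord ≤ 1·2.
L = (31 + 24·x + 36·x^2) + (-12 - 36·x)·Dx + (4 + 24·x + 36·x^2)·Dx^2  (order 2).
h: a_k = -6, -9, 39/4, -45/8, 983/64, -4503/128, 618229/7680, …
ICs: h(0) = -6, h′(0) = -9.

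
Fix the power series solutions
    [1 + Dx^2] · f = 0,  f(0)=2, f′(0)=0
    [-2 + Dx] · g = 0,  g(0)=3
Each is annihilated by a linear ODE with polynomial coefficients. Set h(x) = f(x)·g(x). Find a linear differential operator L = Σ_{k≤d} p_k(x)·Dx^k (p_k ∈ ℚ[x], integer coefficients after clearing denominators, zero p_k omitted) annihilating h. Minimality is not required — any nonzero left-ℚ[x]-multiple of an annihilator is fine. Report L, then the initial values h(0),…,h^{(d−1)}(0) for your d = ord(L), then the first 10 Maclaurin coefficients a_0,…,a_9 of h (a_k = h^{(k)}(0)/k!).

L = 5 - 4·Dx + Dx^2  (order 2).
h: a_k = 6, 12, 9, 2, -7/4, -19/10, -39/40, -139/420, -527/6720, -359/30240, …
ICs: h(0) = 6, h′(0) = 12.

f: a_k = 2, 0, -1, 0, 1/12, 0, -1/360, 0, 1/20160, 0, …
g: a_k = 3, 6, 6, 4, 2, 4/5, 4/15, 8/105, 2/105, 4/945, …
h₀=f·g: eliminate ⇒ L₀, order ≤ 2·1.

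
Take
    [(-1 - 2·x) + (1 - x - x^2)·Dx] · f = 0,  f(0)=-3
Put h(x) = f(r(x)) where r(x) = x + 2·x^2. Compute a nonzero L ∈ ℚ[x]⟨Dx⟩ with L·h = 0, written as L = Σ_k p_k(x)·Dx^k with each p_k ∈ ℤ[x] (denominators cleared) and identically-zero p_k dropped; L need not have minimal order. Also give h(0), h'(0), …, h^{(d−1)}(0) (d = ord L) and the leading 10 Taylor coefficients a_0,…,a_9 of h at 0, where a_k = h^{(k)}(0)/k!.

f: a_k = -3, -3, -6, -9, -15, -24, -39, -63, -102, -165, …
f∘r: x↦r, Dx↦Dx/r' in L_f ⇒ L₀.
L = (1 + 6·x + 12·x^2 + 16·x^3) + (-1 + x + 3·x^2 + 4·x^3 + 4·x^4)·Dx  (order 1).
h: a_k = -3, -3, -12, -33, -93, -252, -711, -1971, -5484, -15249, …
ICs: h(0) = -3.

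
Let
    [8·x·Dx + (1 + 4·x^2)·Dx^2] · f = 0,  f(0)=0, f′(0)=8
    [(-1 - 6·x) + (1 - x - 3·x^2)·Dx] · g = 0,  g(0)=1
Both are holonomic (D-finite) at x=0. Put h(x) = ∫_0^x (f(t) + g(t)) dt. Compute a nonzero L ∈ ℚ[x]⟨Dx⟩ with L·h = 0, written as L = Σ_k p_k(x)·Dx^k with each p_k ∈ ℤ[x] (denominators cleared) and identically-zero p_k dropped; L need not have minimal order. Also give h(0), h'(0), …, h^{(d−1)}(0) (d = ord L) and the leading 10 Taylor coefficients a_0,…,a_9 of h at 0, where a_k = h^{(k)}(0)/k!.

L = (32 - 128·x - 1488·x^2 - 2880·x^3 - 8424·x^4 - 2592·x^6)·Dx^2 + (-25 - 160·x - 214·x^2 - 1188·x^3 - 2628·x^4 - 6264·x^5 - 432·x^6 - 2592·x^7)·Dx^3 + (4 + 9·x + 54·x^2 - 66·x^3 - x^4 - 444·x^5 - 720·x^6 - 144·x^7 - 432·x^8)·Dx^4  (order 4).
h: a_k = 0, 1, 9/2, 4/3, -11/12, 19/5, 164/15, 97/7, 1007/56, 508/9, …
ICs: h(0) = 0, h′(0) = 1, h′′(0) = 9, h′′′(0) = 8.

f: a_k = 0, 8, 0, -32/3, 0, 128/5, 0, -512/7, 0, 2048/9, …
g: a_k = 1, 1, 4, 7, 19, 40, 97, 217, 508, 1159, …
h₀=f+g: left-lcm gives L₀, ord ≤ 3.
h=∫₀ˣh₀: take L = L₀·Dx.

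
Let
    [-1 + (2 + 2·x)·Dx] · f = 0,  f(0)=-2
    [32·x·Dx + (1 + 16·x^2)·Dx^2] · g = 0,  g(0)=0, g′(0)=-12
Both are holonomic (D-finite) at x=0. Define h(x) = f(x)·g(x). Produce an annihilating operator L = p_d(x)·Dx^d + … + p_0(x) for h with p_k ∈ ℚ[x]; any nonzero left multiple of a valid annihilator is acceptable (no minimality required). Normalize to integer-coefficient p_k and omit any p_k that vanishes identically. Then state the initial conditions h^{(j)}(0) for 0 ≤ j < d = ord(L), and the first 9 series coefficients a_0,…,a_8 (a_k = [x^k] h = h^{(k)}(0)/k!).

L = (3 - 64·x - 16·x^2) + (-4 + 124·x + 192·x^2 + 64·x^3)·Dx + (4 + 8·x + 68·x^2 + 128·x^3 + 64·x^4)·Dx^2  (order 2).
h: a_k = 0, 24, 12, -131, -125/2, 99509/80, 97129/160, -63582493/4480, -62254327/8960, …
ICs: h(0) = 0, h′(0) = 24.

f: a_k = -2, -1, 1/4, -1/8, 5/64, -7/128, 21/512, -33/1024, 429/16384, …
g: a_k = 0, -12, 0, 64, 0, -3072/5, 0, 49152/7, 0, …
L₀ := L_f ⊗_s L_g (sym. prod.), ord ≤ 2.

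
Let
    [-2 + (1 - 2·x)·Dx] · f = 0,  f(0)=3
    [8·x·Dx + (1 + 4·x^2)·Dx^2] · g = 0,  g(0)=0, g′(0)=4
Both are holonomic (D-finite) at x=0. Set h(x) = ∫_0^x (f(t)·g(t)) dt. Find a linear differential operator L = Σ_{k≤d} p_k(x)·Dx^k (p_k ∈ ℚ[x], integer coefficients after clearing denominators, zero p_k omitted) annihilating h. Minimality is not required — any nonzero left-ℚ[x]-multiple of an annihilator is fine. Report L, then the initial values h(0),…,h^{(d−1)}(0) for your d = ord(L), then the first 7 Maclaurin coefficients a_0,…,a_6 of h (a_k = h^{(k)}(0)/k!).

f: a_k = 3, 6, 12, 24, 48, 96, 192, …
g: a_k = 0, 4, 0, -16/3, 0, 64/5, 0, …
h₀=f·g: eliminate ⇒ L₀, order ≤ 1·2.
h=∫₀ˣh₀: take L = L₀·Dx.
L = 16·x·Dx + (4 - 8·x + 32·x^2)·Dx^2 + (-1 + 2·x - 4·x^2 + 8·x^3)·Dx^3  (order 3).
h: a_k = 0, 0, 6, 8, 8, 64/5, 416/15, …
ICs: h(0) = 0, h′(0) = 0, h′′(0) = 12.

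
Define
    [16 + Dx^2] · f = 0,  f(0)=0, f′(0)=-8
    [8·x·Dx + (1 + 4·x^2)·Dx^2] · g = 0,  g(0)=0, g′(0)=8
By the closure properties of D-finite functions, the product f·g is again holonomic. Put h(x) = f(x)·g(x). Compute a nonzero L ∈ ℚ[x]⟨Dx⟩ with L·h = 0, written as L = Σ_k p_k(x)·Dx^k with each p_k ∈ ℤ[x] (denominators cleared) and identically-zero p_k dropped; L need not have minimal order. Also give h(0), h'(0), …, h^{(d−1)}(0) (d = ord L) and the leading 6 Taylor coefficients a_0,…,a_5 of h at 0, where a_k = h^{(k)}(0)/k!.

L = (2560 + 29696·x^2 + 118784·x^4 + 262144·x^6 + 262144·x^8) + (1536·x + 14336·x^3 + 49152·x^5 + 65536·x^7)·Dx + (240 + 3008·x^2 + 13824·x^4 + 32768·x^6 + 32768·x^8)·Dx^2 + (96·x + 896·x^3 + 3072·x^5 + 4096·x^7)·Dx^3 + (5 + 72·x^2 + 400·x^4 + 1024·x^6 + 1024·x^8)·Dx^4  (order 4).
h: a_k = 0, 0, -64, 0, 256, 0, …
ICs: h(0) = 0, h′(0) = 0, h′′(0) = -128, h′′′(0) = 0.

f: a_k = 0, -8, 0, 64/3, 0, -256/15, …
g: a_k = 0, 8, 0, -32/3, 0, 128/5, …
L₀ := L_f ⊗_s L_g (sym. prod.), ord ≤ 4.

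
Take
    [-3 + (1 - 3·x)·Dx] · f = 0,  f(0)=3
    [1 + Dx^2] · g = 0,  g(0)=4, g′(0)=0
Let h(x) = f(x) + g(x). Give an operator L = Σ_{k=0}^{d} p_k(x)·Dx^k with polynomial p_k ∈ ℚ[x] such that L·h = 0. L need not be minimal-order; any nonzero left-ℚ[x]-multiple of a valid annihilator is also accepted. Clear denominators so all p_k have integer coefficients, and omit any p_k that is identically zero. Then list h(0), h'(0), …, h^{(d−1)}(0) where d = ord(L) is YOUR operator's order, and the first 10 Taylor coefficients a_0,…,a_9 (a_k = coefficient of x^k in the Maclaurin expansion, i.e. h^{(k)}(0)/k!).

f: a_k = 3, 9, 27, 81, 243, 729, 2187, 6561, 19683, 59049, …
g: a_k = 4, 0, -2, 0, 1/6, 0, -1/180, 0, 1/10080, 0, …
h₀=f+g: left-lcm gives L₀, ord ≤ 3.
L = (165 - 18·x + 27·x^2) + (-19 + 63·x - 27·x^2 + 27·x^3)·Dx + (165 - 18·x + 27·x^2)·Dx^2 + (-19 + 63·x - 27·x^2 + 27·x^3)·Dx^3  (order 3).
h: a_k = 7, 9, 25, 81, 1459/6, 729, 393659/180, 6561, 198404641/10080, 59049, …
ICs: h(0) = 7, h′(0) = 9, h′′(0) = 50.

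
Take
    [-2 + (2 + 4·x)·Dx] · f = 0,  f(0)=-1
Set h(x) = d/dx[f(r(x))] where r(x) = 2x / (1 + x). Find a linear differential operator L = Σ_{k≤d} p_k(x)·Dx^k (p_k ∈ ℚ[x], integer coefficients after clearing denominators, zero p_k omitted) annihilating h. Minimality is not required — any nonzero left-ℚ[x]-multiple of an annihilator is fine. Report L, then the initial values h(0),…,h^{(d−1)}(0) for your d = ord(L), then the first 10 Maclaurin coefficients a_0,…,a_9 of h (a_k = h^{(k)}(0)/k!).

f: a_k = -1, -1, 1/2, -1/2, 5/8, -7/8, 21/16, -33/16, 429/128, -715/128, …
h₀=f(r): pull back L_f along r ⇒ L₀.
Derive L from L₀ (diff closure).
L = (-4 - 10·x) + (-1 - 6·x - 5·x^2)·Dx  (order 1).
h: a_k = -2, 8, -30, 120, -510, 2256, -10234, 47200, -220230, 1036440, …
ICs: h(0) = -2.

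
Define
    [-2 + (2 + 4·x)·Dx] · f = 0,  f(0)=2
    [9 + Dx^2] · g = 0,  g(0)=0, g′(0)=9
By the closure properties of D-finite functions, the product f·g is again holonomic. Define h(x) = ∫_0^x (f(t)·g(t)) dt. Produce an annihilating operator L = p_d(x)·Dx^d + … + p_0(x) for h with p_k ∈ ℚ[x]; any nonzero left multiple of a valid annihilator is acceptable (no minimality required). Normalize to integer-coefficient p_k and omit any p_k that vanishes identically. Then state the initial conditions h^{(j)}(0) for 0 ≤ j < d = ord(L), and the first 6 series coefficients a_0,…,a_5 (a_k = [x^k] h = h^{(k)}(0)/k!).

f: a_k = 2, 2, -1, 1, -5/4, 7/4, …
g: a_k = 0, 9, 0, -27/2, 0, 243/40, …
h₀=f·g: eliminate ⇒ L₀, order ≤ 1·2.
Integrate: L := L₀·Dx.
L = (12 + 36·x + 36·x^2)·Dx + (-2 - 4·x)·Dx^2 + (1 + 4·x + 4·x^2)·Dx^3  (order 3).
h: a_k = 0, 0, 9, 6, -9, -18/5, …
ICs: h(0) = 0, h′(0) = 0, h′′(0) = 18.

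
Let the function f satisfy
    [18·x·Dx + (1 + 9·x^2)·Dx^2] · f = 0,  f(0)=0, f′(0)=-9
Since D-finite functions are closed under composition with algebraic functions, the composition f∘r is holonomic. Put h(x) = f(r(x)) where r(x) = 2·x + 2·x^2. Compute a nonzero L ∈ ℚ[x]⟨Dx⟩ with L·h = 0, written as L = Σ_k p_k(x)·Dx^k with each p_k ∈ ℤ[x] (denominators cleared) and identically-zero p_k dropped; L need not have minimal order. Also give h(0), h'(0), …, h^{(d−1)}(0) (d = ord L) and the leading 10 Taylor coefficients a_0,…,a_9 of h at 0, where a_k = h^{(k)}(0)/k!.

L = (-2 + 72·x + 288·x^2 + 432·x^3 + 216·x^4)·Dx + (1 + 2·x + 36·x^2 + 144·x^3 + 180·x^4 + 72·x^5)·Dx^2  (order 2).
h: a_k = 0, -18, -18, 216, 648, -20088/5, -23112, 513216/7, 793152, -863136, …
ICs: h(0) = 0, h′(0) = -18.

f: a_k = 0, -9, 0, 27, 0, -729/5, 0, 6561/7, 0, -6561, …
Substitute x→r, Dx→(1/r')Dx; clear ⇒ L₀.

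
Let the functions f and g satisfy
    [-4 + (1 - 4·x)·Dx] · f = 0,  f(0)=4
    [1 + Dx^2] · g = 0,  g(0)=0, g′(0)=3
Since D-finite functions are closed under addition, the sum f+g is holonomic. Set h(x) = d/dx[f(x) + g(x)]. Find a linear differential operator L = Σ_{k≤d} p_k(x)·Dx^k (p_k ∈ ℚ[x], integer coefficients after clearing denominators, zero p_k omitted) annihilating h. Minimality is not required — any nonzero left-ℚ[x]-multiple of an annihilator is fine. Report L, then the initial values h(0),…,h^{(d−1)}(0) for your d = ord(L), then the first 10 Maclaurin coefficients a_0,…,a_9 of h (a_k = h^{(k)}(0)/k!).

L = (1544 - 64·x + 128·x^2) + (-97 + 396·x - 48·x^2 + 64·x^3)·Dx + (1544 - 64·x + 128·x^2)·Dx^2 + (-97 + 396·x - 48·x^2 + 64·x^3)·Dx^3  (order 3).
h: a_k = 19, 128, 1533/2, 4096, 163841/8, 98304, 110100479/240, 2097152, 126835752961/13440, 41943040, …
ICs: h(0) = 19, h′(0) = 128, h′′(0) = 1533.

f: a_k = 4, 16, 64, 256, 1024, 4096, 16384, 65536, 262144, 1048576, …
g: a_k = 0, 3, 0, -1/2, 0, 1/40, 0, -1/1680, 0, 1/120960, …
L₀ := lclm(L_f,L_g); ord L₀ ≤ 1+2.
h₀' ⇒ L via d/dx closure of L₀.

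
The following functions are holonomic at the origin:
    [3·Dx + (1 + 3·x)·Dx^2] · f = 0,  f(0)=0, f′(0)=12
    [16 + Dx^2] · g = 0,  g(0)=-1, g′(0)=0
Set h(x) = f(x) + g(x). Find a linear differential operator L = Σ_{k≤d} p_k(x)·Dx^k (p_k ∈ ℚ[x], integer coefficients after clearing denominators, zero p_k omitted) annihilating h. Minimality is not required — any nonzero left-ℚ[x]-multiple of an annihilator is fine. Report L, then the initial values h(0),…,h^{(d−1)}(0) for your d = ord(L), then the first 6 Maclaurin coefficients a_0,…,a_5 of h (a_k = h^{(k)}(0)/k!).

f: a_k = 0, 12, -18, 36, -81, 972/5, …
g: a_k = -1, 0, 8, 0, -32/3, 0, …
Sum ⇒ L₀ = lclm(L_f,L_g) in ℚ(x)⟨Dx⟩.
L = (1680 + 2304·x + 3456·x^2)·Dx + (272 + 1584·x + 3456·x^2 + 3456·x^3)·Dx^2 + (105 + 144·x + 216·x^2)·Dx^3 + (17 + 99·x + 216·x^2 + 216·x^3)·Dx^4  (order 4).
h: a_k = -1, 12, -10, 36, -275/3, 972/5, …
ICs: h(0) = -1, h′(0) = 12, h′′(0) = -20, h′′′(0) = 216.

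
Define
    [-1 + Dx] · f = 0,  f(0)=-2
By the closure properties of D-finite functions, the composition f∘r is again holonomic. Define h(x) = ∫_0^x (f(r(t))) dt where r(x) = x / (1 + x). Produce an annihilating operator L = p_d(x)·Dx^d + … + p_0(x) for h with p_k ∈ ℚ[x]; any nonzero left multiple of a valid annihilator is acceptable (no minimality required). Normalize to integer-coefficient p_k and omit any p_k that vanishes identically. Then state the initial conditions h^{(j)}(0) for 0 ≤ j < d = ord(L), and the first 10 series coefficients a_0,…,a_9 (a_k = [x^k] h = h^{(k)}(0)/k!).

L = -Dx + (1 + 2·x + x^2)·Dx^2  (order 2).
h: a_k = 0, -2, -1, 1/3, -1/12, -1/60, 19/360, -151/2520, 1091/20160, -7841/181440, …
ICs: h(0) = 0, h′(0) = -2.

f: a_k = -2, -2, -1, -1/3, -1/12, -1/60, -1/360, -1/2520, -1/20160, -1/181440, …
Substitute x→r, Dx→(1/r')Dx; clear ⇒ L₀.
h=∫₀ˣh₀: take L = L₀·Dx.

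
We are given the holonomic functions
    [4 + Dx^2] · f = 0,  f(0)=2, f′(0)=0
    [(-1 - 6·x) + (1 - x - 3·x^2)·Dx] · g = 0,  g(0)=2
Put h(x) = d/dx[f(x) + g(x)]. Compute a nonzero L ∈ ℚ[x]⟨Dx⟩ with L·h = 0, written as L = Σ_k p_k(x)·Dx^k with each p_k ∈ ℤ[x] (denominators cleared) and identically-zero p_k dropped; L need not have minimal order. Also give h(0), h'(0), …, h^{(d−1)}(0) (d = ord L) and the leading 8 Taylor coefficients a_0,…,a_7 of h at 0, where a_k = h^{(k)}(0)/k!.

f: a_k = 2, 0, -4, 0, 4/3, 0, -8/45, 0, …
g: a_k = 2, 2, 8, 14, 38, 80, 194, 434, …
L₀ := lclm(L_f,L_g); ord L₀ ≤ 2+1.
h₀' ⇒ L via d/dx closure of L₀.
L = (976 + 5056·x + 17104·x^2 + 11760·x^3 + 18720·x^4 + 3888·x^5 + 3888·x^6) + (-92 - 516·x + 372·x^2 + 1232·x^3 + 2280·x^4 + 3240·x^5 + 1512·x^6 + 1296·x^7)·Dx + (244 + 1264·x + 4276·x^2 + 2940·x^3 + 4680·x^4 + 972·x^5 + 972·x^6)·Dx^2 + (-23 - 129·x + 93·x^2 + 308·x^3 + 570·x^4 + 810·x^5 + 378·x^6 + 324·x^7)·Dx^3  (order 3).
h: a_k = 2, 8, 42, 472/3, 400, 17444/15, 3038, 2560352/315, …
ICs: h(0) = 2, h′(0) = 8, h′′(0) = 84.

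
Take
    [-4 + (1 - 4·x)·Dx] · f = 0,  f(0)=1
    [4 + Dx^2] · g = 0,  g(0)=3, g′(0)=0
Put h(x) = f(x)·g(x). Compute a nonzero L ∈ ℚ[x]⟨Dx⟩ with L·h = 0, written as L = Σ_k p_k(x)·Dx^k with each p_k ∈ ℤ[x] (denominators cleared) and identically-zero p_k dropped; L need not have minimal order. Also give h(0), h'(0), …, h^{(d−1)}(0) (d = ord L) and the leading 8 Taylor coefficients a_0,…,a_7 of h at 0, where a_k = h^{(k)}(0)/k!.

f: a_k = 1, 4, 16, 64, 256, 1024, 4096, 16384, …
g: a_k = 3, 0, -6, 0, 2, 0, -4/15, 0, …
Sym-product of L_f,L_g gives L₀ (≤ ord 2).
L = (-4 + 16·x) + 8·Dx + (-1 + 4·x)·Dx^2  (order 2).
h: a_k = 3, 12, 42, 168, 674, 2696, 161756/15, 647024/15, …
ICs: h(0) = 3, h′(0) = 12.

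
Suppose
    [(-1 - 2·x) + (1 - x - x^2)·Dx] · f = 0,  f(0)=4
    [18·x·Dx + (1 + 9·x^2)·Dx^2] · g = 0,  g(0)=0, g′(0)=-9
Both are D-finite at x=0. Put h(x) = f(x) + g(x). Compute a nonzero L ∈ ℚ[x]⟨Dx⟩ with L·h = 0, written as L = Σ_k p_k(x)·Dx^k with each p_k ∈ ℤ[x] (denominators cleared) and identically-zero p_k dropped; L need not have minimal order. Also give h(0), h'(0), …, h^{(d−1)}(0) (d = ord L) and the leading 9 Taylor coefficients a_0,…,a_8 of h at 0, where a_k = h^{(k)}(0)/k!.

f: a_k = 4, 4, 8, 12, 20, 32, 52, 84, 136, …
g: a_k = 0, -9, 0, 27, 0, -729/5, 0, 6561/7, 0, …
L₀ := lclm(L_f,L_g); ord L₀ ≤ 1+2.
L = (-36 + 144·x + 1440·x^2 + 2376·x^3 + 3186·x^4 + 486·x^6)·Dx + (18 + 24·x - 108·x^2 + 444·x^3 + 2313·x^4 + 2178·x^5 + 243·x^6 + 486·x^7)·Dx^2 + (-2 - 10·x - 34·x^2 - 48·x^3 - 123·x^4 + 387·x^5 + 198·x^6 + 81·x^7 + 81·x^8)·Dx^3  (order 3).
h: a_k = 4, -5, 8, 39, 20, -569/5, 52, 7149/7, 136, …
ICs: h(0) = 4, h′(0) = -5, h′′(0) = 16.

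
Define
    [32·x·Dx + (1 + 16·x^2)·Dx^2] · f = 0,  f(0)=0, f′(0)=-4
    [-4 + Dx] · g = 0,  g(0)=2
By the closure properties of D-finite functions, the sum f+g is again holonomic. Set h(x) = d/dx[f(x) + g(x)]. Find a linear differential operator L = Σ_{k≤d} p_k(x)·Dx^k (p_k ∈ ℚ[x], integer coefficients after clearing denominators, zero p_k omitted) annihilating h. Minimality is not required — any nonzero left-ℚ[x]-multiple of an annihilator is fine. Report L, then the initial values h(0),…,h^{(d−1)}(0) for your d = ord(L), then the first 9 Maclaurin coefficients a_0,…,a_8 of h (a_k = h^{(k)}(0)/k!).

f: a_k = 0, -4, 0, 64/3, 0, -1024/5, 0, 16384/7, 0, …
g: a_k = 2, 8, 16, 64/3, 64/3, 256/15, 512/45, 2048/315, 1024/315, …
L₀ := lclm(L_f,L_g); ord L₀ ≤ 2+1.
h=h₀': d/dx-closure on L₀ ⇒ L.
L = (32 - 256·x - 512·x^2) + (-12 + 48·x + 64·x^2 - 256·x^3)·Dx + (1 + 4·x + 16·x^2 + 64·x^3)·Dx^2  (order 2).
h: a_k = 4, 32, 128, 256/3, -2816/3, 1024/15, 739328/45, 8192/315, -82571264/315, …
ICs: h(0) = 4, h′(0) = 32.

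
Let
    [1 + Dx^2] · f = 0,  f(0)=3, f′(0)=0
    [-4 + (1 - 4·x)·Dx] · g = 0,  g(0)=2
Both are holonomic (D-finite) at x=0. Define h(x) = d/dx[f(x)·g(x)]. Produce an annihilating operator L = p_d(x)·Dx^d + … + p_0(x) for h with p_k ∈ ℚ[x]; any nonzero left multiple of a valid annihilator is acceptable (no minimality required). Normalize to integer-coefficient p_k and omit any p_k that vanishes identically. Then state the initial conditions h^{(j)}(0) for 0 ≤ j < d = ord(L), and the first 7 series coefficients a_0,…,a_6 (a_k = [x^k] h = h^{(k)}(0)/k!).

L = (-31 - 8·x + 16·x^2) + (-8 + 32·x)·Dx + (1 - 8·x + 16·x^2)·Dx^2  (order 2).
h: a_k = 24, 186, 1116, 5953, 29765, 2857439/20, 20002073/30, …
ICs: h(0) = 24, h′(0) = 186.

f: a_k = 3, 0, -3/2, 0, 1/8, 0, -1/240, …
g: a_k = 2, 8, 32, 128, 512, 2048, 8192, …
L₀ := L_f ⊗_s L_g (sym. prod.), ord ≤ 2.
Differentiate: ansatz ord ≤ ord L₀ ⇒ L.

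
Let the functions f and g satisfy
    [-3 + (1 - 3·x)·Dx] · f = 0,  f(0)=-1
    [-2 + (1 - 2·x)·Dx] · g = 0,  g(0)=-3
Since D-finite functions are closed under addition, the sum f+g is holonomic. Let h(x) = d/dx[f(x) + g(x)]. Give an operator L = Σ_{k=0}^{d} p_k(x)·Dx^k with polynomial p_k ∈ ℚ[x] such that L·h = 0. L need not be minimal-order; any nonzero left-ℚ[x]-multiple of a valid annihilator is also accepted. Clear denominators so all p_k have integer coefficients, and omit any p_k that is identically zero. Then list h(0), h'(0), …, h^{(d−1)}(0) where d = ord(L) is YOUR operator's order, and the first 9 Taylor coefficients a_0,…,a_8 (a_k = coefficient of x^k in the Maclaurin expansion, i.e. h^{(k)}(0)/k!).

f: a_k = -1, -3, -9, -27, -81, -243, -729, -2187, -6561, …
g: a_k = -3, -6, -12, -24, -48, -96, -192, -384, -768, …
f+g: L₀ = lclm(L_f,L_g), ord ≤ 1+1.
h=h₀': d/dx-closure on L₀ ⇒ L.
L = 36 + (-15 + 36·x)·Dx + (1 - 5·x + 6·x^2)·Dx^2  (order 2).
h: a_k = -9, -42, -153, -516, -1695, -5526, -17997, -58632, -190971, …
ICs: h(0) = -9, h′(0) = -42.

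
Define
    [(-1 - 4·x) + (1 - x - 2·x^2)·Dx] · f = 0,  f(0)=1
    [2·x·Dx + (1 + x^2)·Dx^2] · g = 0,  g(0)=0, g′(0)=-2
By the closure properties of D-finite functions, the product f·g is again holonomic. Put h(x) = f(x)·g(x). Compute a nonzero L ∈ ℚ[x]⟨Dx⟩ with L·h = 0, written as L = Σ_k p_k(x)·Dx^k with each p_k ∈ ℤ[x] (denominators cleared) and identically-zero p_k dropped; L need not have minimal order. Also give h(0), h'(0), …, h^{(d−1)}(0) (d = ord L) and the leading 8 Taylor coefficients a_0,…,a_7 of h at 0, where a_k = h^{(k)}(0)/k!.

L = (4 + 2·x + 12·x^2) + (2 + 6·x + 4·x^2 + 12·x^3)·Dx + (-1 + x + x^2 + x^3 + 2·x^4)·Dx^2  (order 2).
h: a_k = 0, -2, -2, -16/3, -28/3, -102/5, -586/15, -8356/105, …
ICs: h(0) = 0, h′(0) = -2.

f: a_k = 1, 1, 3, 5, 11, 21, 43, 85, …
g: a_k = 0, -2, 0, 2/3, 0, -2/5, 0, 2/7, …
L₀ := L_f ⊗_s L_g (sym. prod.), ord ≤ 2.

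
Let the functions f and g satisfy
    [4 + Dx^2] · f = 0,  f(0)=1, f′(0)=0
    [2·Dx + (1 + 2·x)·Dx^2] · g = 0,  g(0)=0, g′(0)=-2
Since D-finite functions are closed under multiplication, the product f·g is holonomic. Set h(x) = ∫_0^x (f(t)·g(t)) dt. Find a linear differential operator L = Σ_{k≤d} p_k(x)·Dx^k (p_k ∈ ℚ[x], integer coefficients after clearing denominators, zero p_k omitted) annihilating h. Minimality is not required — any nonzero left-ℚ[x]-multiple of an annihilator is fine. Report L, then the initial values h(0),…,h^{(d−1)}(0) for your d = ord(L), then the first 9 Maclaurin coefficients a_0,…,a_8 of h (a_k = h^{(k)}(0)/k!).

f: a_k = 1, 0, -2, 0, 2/3, 0, -4/45, 0, 2/315, …
g: a_k = 0, -2, 2, -8/3, 4, -32/5, 32/3, -128/7, 32, …
f·g: L₀ = L_f ⊗_s L_g, ord ≤ 2·2.
∫: right-multiply L₀ by Dx.
L = (-48 + 192·x + 1216·x^2 + 2048·x^3 + 1024·x^4)·Dx + (32 + 320·x + 768·x^2 + 512·x^3)·Dx^2 + (160·x + 672·x^2 + 1024·x^3 + 512·x^4)·Dx^3 + (8 + 80·x + 192·x^2 + 128·x^3)·Dx^4 + (3 + 28·x + 92·x^2 + 128·x^3 + 64·x^4)·Dx^5  (order 5).
h: a_k = 0, 0, -1, 2/3, 1/3, 0, -2/5, 4/7, -31/35, …
ICs: h(0) = 0, h′(0) = 0, h′′(0) = -2, h′′′(0) = 4, h′′′′(0) = 8.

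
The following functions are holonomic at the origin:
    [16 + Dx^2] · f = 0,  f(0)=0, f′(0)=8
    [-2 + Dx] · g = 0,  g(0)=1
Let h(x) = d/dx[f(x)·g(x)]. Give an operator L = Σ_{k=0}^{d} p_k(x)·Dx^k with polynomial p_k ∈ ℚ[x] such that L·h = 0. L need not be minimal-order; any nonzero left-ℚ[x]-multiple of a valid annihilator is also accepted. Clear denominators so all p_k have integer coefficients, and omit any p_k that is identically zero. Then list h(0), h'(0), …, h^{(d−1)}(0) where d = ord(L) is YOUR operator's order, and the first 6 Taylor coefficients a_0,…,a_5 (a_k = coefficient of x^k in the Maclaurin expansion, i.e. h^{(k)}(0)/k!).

f: a_k = 0, 8, 0, -64/3, 0, 256/15, …
g: a_k = 1, 2, 2, 4/3, 2/3, 4/15, …
Product ⇒ symmetric product L₀, ord ≤ 2.
Differentiate: ansatz ord ≤ ord L₀ ⇒ L.
L = 20 - 4·Dx + Dx^2  (order 2).
h: a_k = 8, 32, -16, -128, -304/3, 704/15, …
ICs: h(0) = 8, h′(0) = 32.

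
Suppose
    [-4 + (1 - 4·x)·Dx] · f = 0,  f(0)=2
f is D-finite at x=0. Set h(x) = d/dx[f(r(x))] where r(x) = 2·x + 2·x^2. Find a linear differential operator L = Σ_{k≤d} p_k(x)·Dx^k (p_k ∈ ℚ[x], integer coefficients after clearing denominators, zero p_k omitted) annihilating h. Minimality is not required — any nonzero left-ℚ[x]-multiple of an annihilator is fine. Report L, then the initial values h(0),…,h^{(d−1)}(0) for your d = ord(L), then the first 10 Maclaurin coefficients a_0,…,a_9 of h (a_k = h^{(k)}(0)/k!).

f: a_k = 2, 8, 32, 128, 512, 2048, 8192, 32768, 131072, 524288, …
L₀ from L_f via x↦r, Dx↦r'^{-1}Dx.
h₀' ⇒ L via d/dx closure of L₀.
L = (18 + 48·x + 48·x^2) + (-1 + 6·x + 24·x^2 + 16·x^3)·Dx  (order 1).
h: a_k = 16, 288, 3840, 45568, 506880, 5412864, 56197120, 571539456, 5721882624, 56576573440, …
ICs: h(0) = 16.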